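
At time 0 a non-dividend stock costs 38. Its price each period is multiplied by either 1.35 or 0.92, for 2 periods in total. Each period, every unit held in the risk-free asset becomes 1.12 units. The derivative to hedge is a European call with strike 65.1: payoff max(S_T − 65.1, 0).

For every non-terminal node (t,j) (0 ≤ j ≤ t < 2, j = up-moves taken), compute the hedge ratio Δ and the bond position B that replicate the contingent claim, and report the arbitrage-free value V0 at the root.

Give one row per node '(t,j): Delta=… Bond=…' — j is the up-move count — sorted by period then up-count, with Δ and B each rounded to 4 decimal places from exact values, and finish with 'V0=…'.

The replicating-portfolio and risk-neutral prices coincide; use p* = (1.12−0.92)/(1.35−0.92) = 0.4651 for the latter.
Terminal values V(2,·): V(2,0)=0.0000, V(2,1)=0.0000, V(2,2)=4.1550
  t=1,j=0: stock 34.9600 → up 47.1960 (V=0.0000), down 32.1632 (V=0.0000). Price 0.0000; hedge Δ=0.0000, bond B=0.0000.
  t=1,j=1: stock 51.3000 → up 69.2550 (V=4.1550), down 47.1960 (V=0.0000). Price 1.7255; hedge Δ=0.1884, bond B=-7.9373.
  t=0,j=0: stock 38.0000 → up 51.3000 (V=1.7255), down 34.9600 (V=0.0000). Price 0.7166; hedge Δ=0.1056, bond B=-3.2962.
Root portfolio cost Δ·38+B reproduces V0=0.7166.

(0,0): Delta=0.1056 Bond=-3.2962
(1,0): Delta=0.0000 Bond=0.0000
(1,1): Delta=0.1884 Bond=-7.9373
V0=0.7166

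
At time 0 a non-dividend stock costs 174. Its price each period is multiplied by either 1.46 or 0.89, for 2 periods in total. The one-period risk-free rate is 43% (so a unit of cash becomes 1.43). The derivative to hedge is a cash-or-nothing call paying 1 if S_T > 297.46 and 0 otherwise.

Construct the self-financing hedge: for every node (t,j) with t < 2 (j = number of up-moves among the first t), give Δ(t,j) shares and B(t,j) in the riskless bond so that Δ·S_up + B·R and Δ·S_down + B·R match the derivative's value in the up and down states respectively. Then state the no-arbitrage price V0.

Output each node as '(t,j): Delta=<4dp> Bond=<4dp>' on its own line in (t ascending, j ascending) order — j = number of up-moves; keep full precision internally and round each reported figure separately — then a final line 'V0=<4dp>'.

(0,0): Delta=0.0067 Bond=-0.7234
(1,0): Delta=0.0000 Bond=0.0000
(1,1): Delta=0.0069 Bond=-1.0919
V0=0.4389

Since d<R<u, set p* = (R−d)/(u−d) = 0.9474; price each node as the discounted p*-expectation of its children.
At expiry t=2: V(2,0)=0.0000, V(2,1)=0.0000, V(2,2)=1.0000
  t=1,j=0: stock 154.8600 → up 226.0956 (V=0.0000), down 137.8254 (V=0.0000). Price 0.0000; hedge Δ=0.0000, bond B=0.0000.
  t=1,j=1: stock 254.0400 → up 370.8984 (V=1.0000), down 226.0956 (V=0.0000). Price 0.6625; hedge Δ=0.0069, bond B=-1.0919.
  t=0,j=0: stock 174.0000 → up 254.0400 (V=0.6625), down 154.8600 (V=0.0000). Price 0.4389; hedge Δ=0.0067, bond B=-0.7234.
Root portfolio cost Δ·174+B reproduces V0=0.4389.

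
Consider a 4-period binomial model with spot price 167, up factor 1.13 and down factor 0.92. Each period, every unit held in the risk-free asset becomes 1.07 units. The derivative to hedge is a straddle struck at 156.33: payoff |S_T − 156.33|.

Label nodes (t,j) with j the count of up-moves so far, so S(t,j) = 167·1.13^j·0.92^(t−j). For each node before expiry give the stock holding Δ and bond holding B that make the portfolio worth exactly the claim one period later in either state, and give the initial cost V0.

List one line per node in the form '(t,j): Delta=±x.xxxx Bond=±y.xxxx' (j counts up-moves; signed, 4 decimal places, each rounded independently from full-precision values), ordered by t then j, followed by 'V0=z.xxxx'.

No-arbitrage ⇒ martingale measure with p* = (R−d)/(u−d) = 0.7143.
Terminal values V(4,·): V(4,0)=36.6924, V(4,1)=9.3838, V(4,2)=24.1583, V(4,3)=65.3567, V(4,4)=115.9591
  t=3,j=0: stock 130.0409 → up 146.9462 (V=9.3838), down 119.6376 (V=36.6924). Price 16.0619; hedge Δ=-1.0000, bond B=146.1028.
  t=3,j=1: stock 159.7241 → up 180.4883 (V=24.1583), down 146.9462 (V=9.3838). Price 18.6327; hedge Δ=0.4405, bond B=-51.7220.
  t=3,j=2: stock 196.1829 → up 221.6867 (V=65.3567), down 180.4883 (V=24.1583). Price 50.0801; hedge Δ=1.0000, bond B=-146.1028.
  t=3,j=3: stock 240.9638 → up 272.2891 (V=115.9591), down 221.6867 (V=65.3567). Price 94.8610; hedge Δ=1.0000, bond B=-146.1028.
  t=2,j=0: stock 141.3488 → up 159.7241 (V=18.6327), down 130.0409 (V=16.0619). Price 16.7273; hedge Δ=0.0866, bond B=4.4854.
  t=2,j=1: stock 173.6132 → up 196.1829 (V=50.0801), down 159.7241 (V=18.6327). Price 38.4067; hedge Δ=0.8625, bond B=-111.3429.
  t=2,j=2: stock 213.2423 → up 240.9638 (V=94.8610), down 196.1829 (V=50.0801). Price 76.6976; hedge Δ=1.0000, bond B=-136.5447.
  t=1,j=0: stock 153.6400 → up 173.6132 (V=38.4067), down 141.3488 (V=16.7273). Price 30.1052; hedge Δ=0.6719, bond B=-73.1300.
  t=1,j=1: stock 188.7100 → up 213.2423 (V=76.6976), down 173.6132 (V=38.4067). Price 61.4555; hedge Δ=0.9662, bond B=-120.8824.
  t=0,j=0: stock 167.0000 → up 188.7100 (V=61.4555), down 153.6400 (V=30.1052). Price 49.0638; hedge Δ=0.8939, bond B=-100.2232.
Each (Δ,B) replicates both successor values, so the strategy is self-financing and V0 is arbitrage-free.

(0,0): Delta=0.8939 Bond=-100.2232
(1,0): Delta=0.6719 Bond=-73.1300
(1,1): Delta=0.9662 Bond=-120.8824
(2,0): Delta=0.0866 Bond=4.4854
(2,1): Delta=0.8625 Bond=-111.3429
(2,2): Delta=1.0000 Bond=-136.5447
(3,0): Delta=-1.0000 Bond=146.1028
(3,1): Delta=0.4405 Bond=-51.7220
(3,2): Delta=1.0000 Bond=-146.1028
(3,3): Delta=1.0000 Bond=-146.1028
V0=49.0638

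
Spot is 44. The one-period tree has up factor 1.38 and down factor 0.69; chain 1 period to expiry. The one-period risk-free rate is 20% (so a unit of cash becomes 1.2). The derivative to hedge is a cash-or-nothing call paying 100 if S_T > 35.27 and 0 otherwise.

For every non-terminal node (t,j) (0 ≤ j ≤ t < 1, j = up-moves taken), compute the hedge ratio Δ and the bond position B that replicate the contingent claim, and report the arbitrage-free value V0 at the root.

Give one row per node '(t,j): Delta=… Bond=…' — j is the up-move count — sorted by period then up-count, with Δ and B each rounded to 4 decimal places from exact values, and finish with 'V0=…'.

No-arbitrage ⇒ martingale measure with p* = (R−d)/(u−d) = 0.7391.
Terminal values V(1,·): V(1,0)=0.0000, V(1,1)=100.0000
(0,0): S=44.0000. Δ = (V_up−V_dn)/(S_up−S_dn) = (100.0000−0.0000)/(60.7200−30.3600) = 3.2938. V = [p*·100.0000 + (1−p*)·0.0000]/1.2 = 61.5942. B = V − Δ·S = -83.3333.
Each (Δ,B) replicates both successor values, so the strategy is self-financing and V0 is arbitrage-free.

(0,0): Delta=3.2938 Bond=-83.3333
V0=61.5942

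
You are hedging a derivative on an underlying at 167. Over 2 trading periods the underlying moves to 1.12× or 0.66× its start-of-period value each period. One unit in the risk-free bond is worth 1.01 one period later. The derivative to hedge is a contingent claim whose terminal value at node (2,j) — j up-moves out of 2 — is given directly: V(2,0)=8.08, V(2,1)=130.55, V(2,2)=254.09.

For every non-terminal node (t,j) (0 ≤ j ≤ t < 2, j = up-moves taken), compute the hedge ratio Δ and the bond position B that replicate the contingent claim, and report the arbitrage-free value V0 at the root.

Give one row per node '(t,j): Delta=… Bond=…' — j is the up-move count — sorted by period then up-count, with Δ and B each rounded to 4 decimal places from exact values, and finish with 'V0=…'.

Under the risk-neutral measure, an up-move has probability p* = (R−d)/(u−d) = 0.7609 and values discount at R = 1.01.
Terminal payoffs: V(2,0)=8.0800, V(2,1)=130.5500, V(2,2)=254.0900
(1,0): S=110.2200. Δ = (V_up−V_dn)/(S_up−S_dn) = (130.5500−8.0800)/(123.4464−72.7452) = 2.4155. V = [p*·130.5500 + (1−p*)·8.0800]/1.01 = 100.2611. B = V − Δ·S = -165.9780.
(1,1): S=187.0400. Δ = (V_up−V_dn)/(S_up−S_dn) = (254.0900−130.5500)/(209.4848−123.4464) = 1.4359. V = [p*·254.0900 + (1−p*)·130.5500]/1.01 = 222.3246. B = V − Δ·S = -46.2406.
(0,0): S=167.0000. Δ = (V_up−V_dn)/(S_up−S_dn) = (222.3246−100.2611)/(187.0400−110.2200) = 1.5890. V = [p*·222.3246 + (1−p*)·100.2611]/1.01 = 191.2233. B = V − Δ·S = -74.1322.
The time-0 hedge costs 191.2233, which is the no-arbitrage price.

(0,0): Delta=1.5890 Bond=-74.1322
(1,0): Delta=2.4155 Bond=-165.9780
(1,1): Delta=1.4359 Bond=-46.2406
V0=191.2233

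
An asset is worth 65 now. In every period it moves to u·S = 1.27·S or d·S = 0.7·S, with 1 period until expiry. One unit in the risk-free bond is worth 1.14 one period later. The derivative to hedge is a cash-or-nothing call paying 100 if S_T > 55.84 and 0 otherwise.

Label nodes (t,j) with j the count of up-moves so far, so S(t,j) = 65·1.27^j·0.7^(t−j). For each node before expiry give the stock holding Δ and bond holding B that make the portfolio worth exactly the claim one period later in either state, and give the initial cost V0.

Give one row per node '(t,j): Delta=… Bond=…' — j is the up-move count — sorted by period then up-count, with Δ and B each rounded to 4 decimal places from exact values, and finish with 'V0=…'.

No-arbitrage ⇒ martingale measure with p* = (R−d)/(u−d) = 0.7719.
Terminal payoffs: V(1,0)=0.0000, V(1,1)=100.0000
(0,0): S=65.0000. Δ = (V_up−V_dn)/(S_up−S_dn) = (100.0000−0.0000)/(82.5500−45.5000) = 2.6991. V = [p*·100.0000 + (1−p*)·0.0000]/1.14 = 67.7131. B = V − Δ·S = -107.7255.
Root portfolio cost Δ·65+B reproduces V0=67.7131.

(0,0): Delta=2.6991 Bond=-107.7255
V0=67.7131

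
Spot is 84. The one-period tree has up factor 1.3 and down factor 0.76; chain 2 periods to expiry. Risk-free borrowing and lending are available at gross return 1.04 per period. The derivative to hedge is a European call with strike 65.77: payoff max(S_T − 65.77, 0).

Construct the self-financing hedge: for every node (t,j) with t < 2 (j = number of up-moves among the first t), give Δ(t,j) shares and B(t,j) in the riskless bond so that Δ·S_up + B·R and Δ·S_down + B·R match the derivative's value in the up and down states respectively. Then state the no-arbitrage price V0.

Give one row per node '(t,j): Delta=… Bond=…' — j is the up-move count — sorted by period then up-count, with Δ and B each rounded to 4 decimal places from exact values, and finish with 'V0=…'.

No-arbitrage ⇒ martingale measure with p* = (R−d)/(u−d) = 0.5185.
Terminal payoffs: V(2,0)=0.0000, V(2,1)=17.2220, V(2,2)=76.1900
Node (1,0) S=63.8400: V=(p*·17.2220+(1−p*)·0.0000)/1.04=8.5865; Δ=(17.2220−0.0000)/(82.9920−48.5184)=0.4996; B=V−Δ·S=-23.3061
Node (1,1) S=109.2000: V=(p*·76.1900+(1−p*)·17.2220)/1.04=45.9596; Δ=(76.1900−17.2220)/(141.9600−82.9920)=1.0000; B=V−Δ·S=-63.2404
Node (0,0) S=84.0000: V=(p*·45.9596+(1−p*)·8.5865)/1.04=26.8896; Δ=(45.9596−8.5865)/(109.2000−63.8400)=0.8239; B=V−Δ·S=-42.3200
Each (Δ,B) replicates both successor values, so the strategy is self-financing and V0 is arbitrage-free.

(0,0): Delta=0.8239 Bond=-42.3200
(1,0): Delta=0.4996 Bond=-23.3061
(1,1): Delta=1.0000 Bond=-63.2404
V0=26.8896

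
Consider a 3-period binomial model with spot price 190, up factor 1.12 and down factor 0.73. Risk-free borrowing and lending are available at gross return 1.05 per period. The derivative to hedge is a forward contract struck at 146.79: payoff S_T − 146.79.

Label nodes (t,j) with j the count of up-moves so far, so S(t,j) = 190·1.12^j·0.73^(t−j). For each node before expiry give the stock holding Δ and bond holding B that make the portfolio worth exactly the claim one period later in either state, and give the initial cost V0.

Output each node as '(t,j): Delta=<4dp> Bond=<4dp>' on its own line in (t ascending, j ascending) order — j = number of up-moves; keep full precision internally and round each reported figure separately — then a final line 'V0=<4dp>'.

Risk-neutral probability p* = (R−d)/(u−d) = (1.05−0.73)/(1.12−0.73) = 0.8205.
Terminal values V(3,·): V(3,0)=-72.8768, V(3,1)=-33.3889, V(3,2)=27.1953, V(3,3)=120.1463
  t=2,j=0: stock 101.2510 → up 113.4011 (V=-33.3889), down 73.9132 (V=-72.8768). Price -38.5490; hedge Δ=1.0000, bond B=-139.8000.
  t=2,j=1: stock 155.3440 → up 173.9853 (V=27.1953), down 113.4011 (V=-33.3889). Price 15.5440; hedge Δ=1.0000, bond B=-139.8000.
  t=2,j=2: stock 238.3360 → up 266.9363 (V=120.1463), down 173.9853 (V=27.1953). Price 98.5360; hedge Δ=1.0000, bond B=-139.8000.
  t=1,j=0: stock 138.7000 → up 155.3440 (V=15.5440), down 101.2510 (V=-38.5490). Price 5.5571; hedge Δ=1.0000, bond B=-133.1429.
  t=1,j=1: stock 212.8000 → up 238.3360 (V=98.5360), down 155.3440 (V=15.5440). Price 79.6571; hedge Δ=1.0000, bond B=-133.1429.
  t=0,j=0: stock 190.0000 → up 212.8000 (V=79.6571), down 138.7000 (V=5.5571). Price 63.1973; hedge Δ=1.0000, bond B=-126.8027.
Each (Δ,B) replicates both successor values, so the strategy is self-financing and V0 is arbitrage-free.

(0,0): Delta=1.0000 Bond=-126.8027
(1,0): Delta=1.0000 Bond=-133.1429
(1,1): Delta=1.0000 Bond=-133.1429
(2,0): Delta=1.0000 Bond=-139.8000
(2,1): Delta=1.0000 Bond=-139.8000
(2,2): Delta=1.0000 Bond=-139.8000
V0=63.1973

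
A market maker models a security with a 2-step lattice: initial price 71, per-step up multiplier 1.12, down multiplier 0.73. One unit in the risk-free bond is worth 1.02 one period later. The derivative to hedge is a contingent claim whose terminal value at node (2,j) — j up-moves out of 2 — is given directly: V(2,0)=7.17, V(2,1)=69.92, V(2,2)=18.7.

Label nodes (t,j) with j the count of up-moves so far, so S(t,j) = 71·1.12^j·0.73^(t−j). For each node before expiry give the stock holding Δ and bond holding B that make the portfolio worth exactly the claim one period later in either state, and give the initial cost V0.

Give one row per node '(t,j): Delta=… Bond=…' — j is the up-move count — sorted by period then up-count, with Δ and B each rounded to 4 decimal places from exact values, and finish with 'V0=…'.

(0,0): Delta=-0.7788 Bond=91.3149
(1,0): Delta=3.1043 Bond=-108.1227
(1,1): Delta=-1.6516 Bond=162.5425
V0=36.0184

Under the risk-neutral measure, an up-move has probability p* = (R−d)/(u−d) = 0.7436 and values discount at R = 1.02.
Terminal values V(2,·): V(2,0)=7.1700, V(2,1)=69.9200, V(2,2)=18.7000
  t=1,j=0: stock 51.8300 → up 58.0496 (V=69.9200), down 37.8359 (V=7.1700). Price 52.7748; hedge Δ=3.1043, bond B=-108.1227.
  t=1,j=1: stock 79.5200 → up 89.0624 (V=18.7000), down 58.0496 (V=69.9200). Price 31.2092; hedge Δ=-1.6516, bond B=162.5425.
  t=0,j=0: stock 71.0000 → up 79.5200 (V=31.2092), down 51.8300 (V=52.7748). Price 36.0184; hedge Δ=-0.7788, bond B=91.3149.
Root portfolio cost Δ·71+B reproduces V0=36.0184.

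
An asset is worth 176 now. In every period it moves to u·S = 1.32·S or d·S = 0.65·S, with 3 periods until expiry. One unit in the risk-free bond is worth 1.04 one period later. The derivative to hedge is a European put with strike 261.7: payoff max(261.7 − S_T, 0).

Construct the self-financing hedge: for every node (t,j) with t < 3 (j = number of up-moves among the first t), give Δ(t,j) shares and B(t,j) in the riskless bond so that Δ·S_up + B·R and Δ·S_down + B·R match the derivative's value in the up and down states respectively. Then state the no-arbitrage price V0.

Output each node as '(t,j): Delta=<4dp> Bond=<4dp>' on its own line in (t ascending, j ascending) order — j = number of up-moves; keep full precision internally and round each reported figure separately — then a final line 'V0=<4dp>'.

(0,0): Delta=-0.6199 Bond=190.8345
(1,0): Delta=-1.0000 Bond=241.9564
(1,1): Delta=-0.4855 Bond=167.2454
(2,0): Delta=-1.0000 Bond=251.6346
(2,1): Delta=-1.0000 Bond=251.6346
(2,2): Delta=-0.3036 Bond=118.1511
V0=81.7398

Since d<R<u, set p* = (R−d)/(u−d) = 0.5821; price each node as the discounted p*-expectation of its children.
At expiry t=3: V(3,0)=213.3660, V(3,1)=163.5448, V(3,2)=62.3694, V(3,3)=0.0000
  t=2,j=0: stock 74.3600 → up 98.1552 (V=163.5448), down 48.3340 (V=213.3660). Price 177.2746; hedge Δ=-1.0000, bond B=251.6346.
  t=2,j=1: stock 151.0080 → up 199.3306 (V=62.3694), down 98.1552 (V=163.5448). Price 100.6266; hedge Δ=-1.0000, bond B=251.6346.
  t=2,j=2: stock 306.6624 → up 404.7944 (V=0.0000), down 199.3306 (V=62.3694). Price 25.0623; hedge Δ=-0.3036, bond B=118.1511.
  t=1,j=0: stock 114.4000 → up 151.0080 (V=100.6266), down 74.3600 (V=177.2746). Price 127.5564; hedge Δ=-1.0000, bond B=241.9564.
  t=1,j=1: stock 232.3200 → up 306.6624 (V=25.0623), down 151.0080 (V=100.6266). Price 54.4629; hedge Δ=-0.4855, bond B=167.2454.
  t=0,j=0: stock 176.0000 → up 232.3200 (V=54.4629), down 114.4000 (V=127.5564). Price 81.7398; hedge Δ=-0.6199, bond B=190.8345.
Self-financing check: at every node Δ·S+B equals the discounted successor values.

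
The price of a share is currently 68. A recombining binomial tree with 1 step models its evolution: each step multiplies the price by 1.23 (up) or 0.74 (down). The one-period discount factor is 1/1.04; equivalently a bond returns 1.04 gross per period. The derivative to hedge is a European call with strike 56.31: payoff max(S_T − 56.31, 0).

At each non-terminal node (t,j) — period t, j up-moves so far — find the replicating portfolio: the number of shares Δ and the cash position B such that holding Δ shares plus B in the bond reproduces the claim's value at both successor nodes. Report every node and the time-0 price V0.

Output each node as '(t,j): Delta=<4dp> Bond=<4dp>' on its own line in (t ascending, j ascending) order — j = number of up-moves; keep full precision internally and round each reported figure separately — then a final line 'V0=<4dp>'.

Under the risk-neutral measure, an up-move has probability p* = (R−d)/(u−d) = 0.6122 and values discount at R = 1.04.
At expiry t=1: V(1,0)=0.0000, V(1,1)=27.3300
Node (0,0) S=68.0000: V=(p*·27.3300+(1−p*)·0.0000)/1.04=16.0891; Δ=(27.3300−0.0000)/(83.6400−50.3200)=0.8202; B=V−Δ·S=-39.6864
Each (Δ,B) replicates both successor values, so the strategy is self-financing and V0 is arbitrage-free.

(0,0): Delta=0.8202 Bond=-39.6864
V0=16.0891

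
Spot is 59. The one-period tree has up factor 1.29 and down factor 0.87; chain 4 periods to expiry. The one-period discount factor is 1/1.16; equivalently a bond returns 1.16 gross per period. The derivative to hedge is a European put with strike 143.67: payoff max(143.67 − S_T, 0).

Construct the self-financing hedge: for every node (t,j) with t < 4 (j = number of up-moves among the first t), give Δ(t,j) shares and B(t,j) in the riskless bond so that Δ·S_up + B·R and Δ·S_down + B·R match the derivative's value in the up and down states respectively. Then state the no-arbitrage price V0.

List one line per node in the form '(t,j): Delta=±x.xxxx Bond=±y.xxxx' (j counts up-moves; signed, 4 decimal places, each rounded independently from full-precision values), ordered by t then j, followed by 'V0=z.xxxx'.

(0,0): Delta=-0.8322 Bond=71.9231
(1,0): Delta=-1.0000 Bond=92.0433
(1,1): Delta=-0.7815 Bond=79.5701
(2,0): Delta=-1.0000 Bond=106.7702
(2,1): Delta=-1.0000 Bond=106.7702
(2,2): Delta=-0.7154 Bond=85.8152
(3,0): Delta=-1.0000 Bond=123.8534
(3,1): Delta=-1.0000 Bond=123.8534
(3,2): Delta=-1.0000 Bond=123.8534
(3,3): Delta=-0.6294 Bond=88.6490
V0=22.8225

Since d<R<u, set p* = (R−d)/(u−d) = 0.6905; price each node as the discounted p*-expectation of its children.
Payoff layer (t=4): V(4,0)=109.8690, V(4,1)=93.5513, V(4,2)=69.3561, V(4,3)=33.4805, V(4,4)=0.0000
  t=3,j=0: stock 38.8517 → up 50.1187 (V=93.5513), down 33.8010 (V=109.8690). Price 85.0018; hedge Δ=-1.0000, bond B=123.8534.
  t=3,j=1: stock 57.6077 → up 74.3139 (V=69.3561), down 50.1187 (V=93.5513). Price 66.2458; hedge Δ=-1.0000, bond B=123.8534.
  t=3,j=2: stock 85.4183 → up 110.1895 (V=33.4805), down 74.3139 (V=69.3561). Price 38.4352; hedge Δ=-1.0000, bond B=123.8534.
  t=3,j=3: stock 126.6547 → up 163.3845 (V=0.0000), down 110.1895 (V=33.4805). Price 8.9336; hedge Δ=-0.6294, bond B=88.6490.
  t=2,j=0: stock 44.6571 → up 57.6077 (V=66.2458), down 38.8517 (V=85.0018). Price 62.1131; hedge Δ=-1.0000, bond B=106.7702.
  t=2,j=1: stock 66.2157 → up 85.4183 (V=38.4352), down 57.6077 (V=66.2458). Price 40.5545; hedge Δ=-1.0000, bond B=106.7702.
  t=2,j=2: stock 98.1819 → up 126.6547 (V=8.9336), down 85.4183 (V=38.4352). Price 15.5733; hedge Δ=-0.7154, bond B=85.8152.
  t=1,j=0: stock 51.3300 → up 66.2157 (V=40.5545), down 44.6571 (V=62.1131). Price 40.7133; hedge Δ=-1.0000, bond B=92.0433.
  t=1,j=1: stock 76.1100 → up 98.1819 (V=15.5733), down 66.2157 (V=40.5545). Price 20.0910; hedge Δ=-0.7815, bond B=79.5701.
  t=0,j=0: stock 59.0000 → up 76.1100 (V=20.0910), down 51.3300 (V=40.7133). Price 22.8225; hedge Δ=-0.8322, bond B=71.9231.
Root portfolio cost Δ·59+B reproduces V0=22.8225.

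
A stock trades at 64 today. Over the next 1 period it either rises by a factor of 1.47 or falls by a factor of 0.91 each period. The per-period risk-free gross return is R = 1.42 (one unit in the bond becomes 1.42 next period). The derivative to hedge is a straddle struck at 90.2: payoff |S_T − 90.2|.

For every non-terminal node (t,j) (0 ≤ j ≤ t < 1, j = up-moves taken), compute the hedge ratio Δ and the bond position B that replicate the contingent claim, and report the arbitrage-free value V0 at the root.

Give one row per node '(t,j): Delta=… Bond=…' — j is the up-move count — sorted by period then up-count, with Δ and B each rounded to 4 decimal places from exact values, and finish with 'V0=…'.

No-arbitrage ⇒ martingale measure with p* = (R−d)/(u−d) = 0.9107.
Terminal values V(1,·): V(1,0)=31.9600, V(1,1)=3.8800
Node (0,0) S=64.0000: V=(p*·3.8800+(1−p*)·31.9600)/1.42=4.4980; Δ=(3.8800−31.9600)/(94.0800−58.2400)=-0.7835; B=V−Δ·S=54.6408
Check: Δ(0,0)·S0 + B(0,0) = 4.4980 = V0.

(0,0): Delta=-0.7835 Bond=54.6408
V0=4.4980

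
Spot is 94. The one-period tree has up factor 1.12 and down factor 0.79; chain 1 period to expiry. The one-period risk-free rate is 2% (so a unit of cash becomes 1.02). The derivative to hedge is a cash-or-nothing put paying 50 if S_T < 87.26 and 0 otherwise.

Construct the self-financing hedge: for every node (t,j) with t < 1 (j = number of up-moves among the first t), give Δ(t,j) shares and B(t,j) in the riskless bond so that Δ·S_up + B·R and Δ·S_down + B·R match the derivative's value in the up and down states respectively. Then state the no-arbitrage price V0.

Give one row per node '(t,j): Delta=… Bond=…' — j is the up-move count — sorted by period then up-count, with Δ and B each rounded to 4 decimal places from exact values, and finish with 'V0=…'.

Risk-neutral probability p* = (R−d)/(u−d) = (1.02−0.79)/(1.12−0.79) = 0.6970.
Terminal values V(1,·): V(1,0)=50.0000, V(1,1)=0.0000
  t=0,j=0: stock 94.0000 → up 105.2800 (V=0.0000), down 74.2600 (V=50.0000). Price 14.8544; hedge Δ=-1.6119, bond B=166.3696.
Self-financing check: at every node Δ·S+B equals the discounted successor values.

(0,0): Delta=-1.6119 Bond=166.3696
V0=14.8544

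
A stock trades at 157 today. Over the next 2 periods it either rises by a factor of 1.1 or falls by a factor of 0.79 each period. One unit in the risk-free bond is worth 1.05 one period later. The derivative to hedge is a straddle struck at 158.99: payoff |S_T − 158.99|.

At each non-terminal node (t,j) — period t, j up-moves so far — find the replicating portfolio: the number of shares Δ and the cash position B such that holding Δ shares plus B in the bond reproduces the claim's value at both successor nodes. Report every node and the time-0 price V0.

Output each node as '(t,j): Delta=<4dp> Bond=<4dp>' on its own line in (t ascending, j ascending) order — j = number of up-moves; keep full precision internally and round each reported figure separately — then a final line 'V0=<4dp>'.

The replicating-portfolio and risk-neutral prices coincide; use p* = (1.05−0.79)/(1.1−0.79) = 0.8387 for the latter.
Terminal payoffs: V(2,0)=61.0063, V(2,1)=22.5570, V(2,2)=30.9800
Node (1,0) S=124.0300: V=(p*·22.5570+(1−p*)·61.0063)/1.05=27.3890; Δ=(22.5570−61.0063)/(136.4330−97.9837)=-1.0000; B=V−Δ·S=151.4190
Node (1,1) S=172.7000: V=(p*·30.9800+(1−p*)·22.5570)/1.05=28.2109; Δ=(30.9800−22.5570)/(189.9700−136.4330)=0.1573; B=V−Δ·S=1.0399
Node (0,0) S=157.0000: V=(p*·28.2109+(1−p*)·27.3890)/1.05=26.7413; Δ=(28.2109−27.3890)/(172.7000−124.0300)=0.0169; B=V−Δ·S=24.0901
Self-financing check: at every node Δ·S+B equals the discounted successor values.

(0,0): Delta=0.0169 Bond=24.0901
(1,0): Delta=-1.0000 Bond=151.4190
(1,1): Delta=0.1573 Bond=1.0399
V0=26.7413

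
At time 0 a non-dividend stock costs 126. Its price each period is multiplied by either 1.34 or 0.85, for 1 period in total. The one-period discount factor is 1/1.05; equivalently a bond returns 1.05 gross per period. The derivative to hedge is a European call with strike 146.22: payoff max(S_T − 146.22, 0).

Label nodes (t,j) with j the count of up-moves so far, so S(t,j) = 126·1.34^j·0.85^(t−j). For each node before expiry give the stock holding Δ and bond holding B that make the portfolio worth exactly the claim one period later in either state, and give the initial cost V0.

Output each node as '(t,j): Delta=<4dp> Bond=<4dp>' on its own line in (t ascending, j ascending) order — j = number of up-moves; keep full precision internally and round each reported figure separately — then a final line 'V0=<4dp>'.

The replicating-portfolio and risk-neutral prices coincide; use p* = (1.05−0.85)/(1.34−0.85) = 0.4082 for the latter.
Payoff layer (t=1): V(1,0)=0.0000, V(1,1)=22.6200
(0,0): S=126.0000. Δ = (V_up−V_dn)/(S_up−S_dn) = (22.6200−0.0000)/(168.8400−107.1000) = 0.3664. V = [p*·22.6200 + (1−p*)·0.0000]/1.05 = 8.7930. B = V − Δ·S = -37.3703.
Self-financing check: at every node Δ·S+B equals the discounted successor values.

(0,0): Delta=0.3664 Bond=-37.3703
V0=8.7930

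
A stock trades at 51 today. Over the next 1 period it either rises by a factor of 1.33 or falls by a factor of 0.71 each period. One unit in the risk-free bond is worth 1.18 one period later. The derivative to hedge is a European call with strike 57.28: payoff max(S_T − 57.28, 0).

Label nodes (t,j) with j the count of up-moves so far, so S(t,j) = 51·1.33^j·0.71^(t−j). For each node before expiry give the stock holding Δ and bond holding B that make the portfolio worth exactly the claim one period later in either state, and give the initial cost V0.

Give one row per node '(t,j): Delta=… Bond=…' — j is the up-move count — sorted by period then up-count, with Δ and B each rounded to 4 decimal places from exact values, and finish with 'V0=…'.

Risk-neutral probability p* = (R−d)/(u−d) = (1.18−0.71)/(1.33−0.71) = 0.7581.
Terminal values V(1,·): V(1,0)=0.0000, V(1,1)=10.5500
(0,0): S=51.0000. Δ = (V_up−V_dn)/(S_up−S_dn) = (10.5500−0.0000)/(67.8300−36.2100) = 0.3336. V = [p*·10.5500 + (1−p*)·0.0000]/1.18 = 6.7776. B = V − Δ·S = -10.2385.
The time-0 hedge costs 6.7776, which is the no-arbitrage price.

(0,0): Delta=0.3336 Bond=-10.2385
V0=6.7776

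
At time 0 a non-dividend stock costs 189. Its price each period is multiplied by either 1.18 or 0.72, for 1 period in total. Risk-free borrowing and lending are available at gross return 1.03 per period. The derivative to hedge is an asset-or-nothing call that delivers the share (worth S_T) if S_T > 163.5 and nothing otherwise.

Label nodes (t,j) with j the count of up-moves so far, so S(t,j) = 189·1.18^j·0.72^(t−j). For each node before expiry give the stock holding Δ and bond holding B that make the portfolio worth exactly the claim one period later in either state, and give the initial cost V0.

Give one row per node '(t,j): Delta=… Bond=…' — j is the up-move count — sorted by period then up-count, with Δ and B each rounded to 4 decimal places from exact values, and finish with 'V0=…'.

Risk-neutral probability p* = (R−d)/(u−d) = (1.03−0.72)/(1.18−0.72) = 0.6739.
Terminal values V(1,·): V(1,0)=0.0000, V(1,1)=223.0200
(0,0): S=189.0000. Δ = (V_up−V_dn)/(S_up−S_dn) = (223.0200−0.0000)/(223.0200−136.0800) = 2.5652. V = [p*·223.0200 + (1−p*)·0.0000]/1.03 = 145.9185. B = V − Δ·S = -338.9076.
Each (Δ,B) replicates both successor values, so the strategy is self-financing and V0 is arbitrage-free.

(0,0): Delta=2.5652 Bond=-338.9076
V0=145.9185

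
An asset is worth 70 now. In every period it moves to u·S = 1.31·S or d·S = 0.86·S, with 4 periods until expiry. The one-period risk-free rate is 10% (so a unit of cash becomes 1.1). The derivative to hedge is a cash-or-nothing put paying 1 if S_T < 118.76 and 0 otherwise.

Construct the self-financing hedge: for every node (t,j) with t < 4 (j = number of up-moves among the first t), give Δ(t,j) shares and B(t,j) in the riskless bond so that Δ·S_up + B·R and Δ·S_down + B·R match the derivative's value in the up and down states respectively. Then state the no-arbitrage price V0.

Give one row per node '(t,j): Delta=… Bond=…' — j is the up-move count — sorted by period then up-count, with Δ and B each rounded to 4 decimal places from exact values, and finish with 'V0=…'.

Risk-neutral probability p* = (R−d)/(u−d) = (1.1−0.86)/(1.31−0.86) = 0.5333.
Terminal values V(4,·): V(4,0)=1.0000, V(4,1)=1.0000, V(4,2)=1.0000, V(4,3)=0.0000, V(4,4)=0.0000
  t=3,j=0: stock 44.5239 → up 58.3263 (V=1.0000), down 38.2906 (V=1.0000). Price 0.9091; hedge Δ=0.0000, bond B=0.9091.
  t=3,j=1: stock 67.8213 → up 88.8459 (V=1.0000), down 58.3263 (V=1.0000). Price 0.9091; hedge Δ=0.0000, bond B=0.9091.
  t=3,j=2: stock 103.3092 → up 135.3351 (V=0.0000), down 88.8459 (V=1.0000). Price 0.4242; hedge Δ=-0.0215, bond B=2.6465.
  t=3,j=3: stock 157.3664 → up 206.1499 (V=0.0000), down 135.3351 (V=0.0000). Price 0.0000; hedge Δ=0.0000, bond B=0.0000.
  t=2,j=0: stock 51.7720 → up 67.8213 (V=0.9091), down 44.5239 (V=0.9091). Price 0.8264; hedge Δ=0.0000, bond B=0.8264.
  t=2,j=1: stock 78.8620 → up 103.3092 (V=0.4242), down 67.8213 (V=0.9091). Price 0.5914; hedge Δ=-0.0137, bond B=1.6688.
  t=2,j=2: stock 120.1270 → up 157.3664 (V=0.0000), down 103.3092 (V=0.4242). Price 0.1800; hedge Δ=-0.0078, bond B=1.1227.
  t=1,j=0: stock 60.2000 → up 78.8620 (V=0.5914), down 51.7720 (V=0.8264). Price 0.6373; hedge Δ=-0.0087, bond B=1.1597.
  t=1,j=1: stock 91.7000 → up 120.1270 (V=0.1800), down 78.8620 (V=0.5914). Price 0.3381; hedge Δ=-0.0100, bond B=1.2523.
  t=0,j=0: stock 70.0000 → up 91.7000 (V=0.3381), down 60.2000 (V=0.6373). Price 0.4343; hedge Δ=-0.0095, bond B=1.0992.
Check: Δ(0,0)·S0 + B(0,0) = 0.4343 = V0.

(0,0): Delta=-0.0095 Bond=1.0992
(1,0): Delta=-0.0087 Bond=1.1597
(1,1): Delta=-0.0100 Bond=1.2523
(2,0): Delta=0.0000 Bond=0.8264
(2,1): Delta=-0.0137 Bond=1.6688
(2,2): Delta=-0.0078 Bond=1.1227
(3,0): Delta=0.0000 Bond=0.9091
(3,1): Delta=0.0000 Bond=0.9091
(3,2): Delta=-0.0215 Bond=2.6465
(3,3): Delta=0.0000 Bond=0.0000
V0=0.4343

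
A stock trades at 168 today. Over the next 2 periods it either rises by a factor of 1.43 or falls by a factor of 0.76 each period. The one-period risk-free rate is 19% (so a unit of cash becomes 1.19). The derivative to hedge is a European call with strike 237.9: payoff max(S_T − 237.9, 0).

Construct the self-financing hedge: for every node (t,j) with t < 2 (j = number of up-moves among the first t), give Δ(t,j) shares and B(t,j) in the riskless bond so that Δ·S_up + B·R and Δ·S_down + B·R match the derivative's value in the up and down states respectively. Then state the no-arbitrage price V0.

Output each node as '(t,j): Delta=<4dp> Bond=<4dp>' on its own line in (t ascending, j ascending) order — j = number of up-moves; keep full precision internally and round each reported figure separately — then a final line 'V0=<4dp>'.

(0,0): Delta=0.5062 Bond=-54.3100
(1,0): Delta=0.0000 Bond=0.0000
(1,1): Delta=0.6563 Bond=-100.7009
V0=30.7280

Since d<R<u, set p* = (R−d)/(u−d) = 0.6418; price each node as the discounted p*-expectation of its children.
Terminal values V(2,·): V(2,0)=0.0000, V(2,1)=0.0000, V(2,2)=105.6432
(1,0): S=127.6800. Δ = (V_up−V_dn)/(S_up−S_dn) = (0.0000−0.0000)/(182.5824−97.0368) = 0.0000. V = [p*·0.0000 + (1−p*)·0.0000]/1.19 = 0.0000. B = V − Δ·S = 0.0000.
(1,1): S=240.2400. Δ = (V_up−V_dn)/(S_up−S_dn) = (105.6432−0.0000)/(343.5432−182.5824) = 0.6563. V = [p*·105.6432 + (1−p*)·0.0000]/1.19 = 56.9755. B = V − Δ·S = -100.7009.
(0,0): S=168.0000. Δ = (V_up−V_dn)/(S_up−S_dn) = (56.9755−0.0000)/(240.2400−127.6800) = 0.5062. V = [p*·56.9755 + (1−p*)·0.0000]/1.19 = 30.7280. B = V − Δ·S = -54.3100.
Root portfolio cost Δ·168+B reproduces V0=30.7280.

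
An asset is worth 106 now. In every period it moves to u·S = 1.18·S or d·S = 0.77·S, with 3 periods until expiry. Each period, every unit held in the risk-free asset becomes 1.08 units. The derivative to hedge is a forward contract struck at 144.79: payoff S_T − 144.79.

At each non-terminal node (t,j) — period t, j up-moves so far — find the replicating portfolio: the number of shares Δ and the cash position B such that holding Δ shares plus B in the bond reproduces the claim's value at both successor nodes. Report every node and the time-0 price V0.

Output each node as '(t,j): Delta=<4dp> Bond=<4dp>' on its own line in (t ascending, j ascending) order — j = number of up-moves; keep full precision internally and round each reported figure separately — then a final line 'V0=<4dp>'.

No-arbitrage ⇒ martingale measure with p* = (R−d)/(u−d) = 0.7561.
Terminal payoffs: V(3,0)=-96.3975, V(3,1)=-70.6301, V(3,2)=-31.1423, V(3,3)=29.3714
(2,0): S=62.8474. Δ = (V_up−V_dn)/(S_up−S_dn) = (-70.6301−-96.3975)/(74.1599−48.3925) = 1.0000. V = [p*·-70.6301 + (1−p*)·-96.3975]/1.08 = -71.2174. B = V − Δ·S = -134.0648.
(2,1): S=96.3116. Δ = (V_up−V_dn)/(S_up−S_dn) = (-31.1423−-70.6301)/(113.6477−74.1599) = 1.0000. V = [p*·-31.1423 + (1−p*)·-70.6301]/1.08 = -37.7532. B = V − Δ·S = -134.0648.
(2,2): S=147.5944. Δ = (V_up−V_dn)/(S_up−S_dn) = (29.3714−-31.1423)/(174.1614−113.6477) = 1.0000. V = [p*·29.3714 + (1−p*)·-31.1423]/1.08 = 13.5296. B = V − Δ·S = -134.0648.
(1,0): S=81.6200. Δ = (V_up−V_dn)/(S_up−S_dn) = (-37.7532−-71.2174)/(96.3116−62.8474) = 1.0000. V = [p*·-37.7532 + (1−p*)·-71.2174]/1.08 = -42.5141. B = V − Δ·S = -124.1341.
(1,1): S=125.0800. Δ = (V_up−V_dn)/(S_up−S_dn) = (13.5296−-37.7532)/(147.5944−96.3116) = 1.0000. V = [p*·13.5296 + (1−p*)·-37.7532]/1.08 = 0.9459. B = V − Δ·S = -124.1341.
(0,0): S=106.0000. Δ = (V_up−V_dn)/(S_up−S_dn) = (0.9459−-42.5141)/(125.0800−81.6200) = 1.0000. V = [p*·0.9459 + (1−p*)·-42.5141]/1.08 = -8.9390. B = V − Δ·S = -114.9390.
The time-0 hedge costs -8.9390, which is the no-arbitrage price.

(0,0): Delta=1.0000 Bond=-114.9390
(1,0): Delta=1.0000 Bond=-124.1341
(1,1): Delta=1.0000 Bond=-124.1341
(2,0): Delta=1.0000 Bond=-134.0648
(2,1): Delta=1.0000 Bond=-134.0648
(2,2): Delta=1.0000 Bond=-134.0648
V0=-8.9390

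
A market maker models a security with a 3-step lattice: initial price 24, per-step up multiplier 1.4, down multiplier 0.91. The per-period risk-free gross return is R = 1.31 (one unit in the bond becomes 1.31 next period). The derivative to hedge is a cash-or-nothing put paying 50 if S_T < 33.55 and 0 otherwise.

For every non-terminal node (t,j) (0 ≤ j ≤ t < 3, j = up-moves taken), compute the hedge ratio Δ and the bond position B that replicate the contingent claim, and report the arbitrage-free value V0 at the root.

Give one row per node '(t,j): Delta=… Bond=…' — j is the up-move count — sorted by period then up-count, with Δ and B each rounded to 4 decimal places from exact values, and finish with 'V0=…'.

Since d<R<u, set p* = (R−d)/(u−d) = 0.8163; price each node as the discounted p*-expectation of its children.
At expiry t=3: V(3,0)=50.0000, V(3,1)=50.0000, V(3,2)=0.0000, V(3,3)=0.0000
(2,0): S=19.8744. Δ = (V_up−V_dn)/(S_up−S_dn) = (50.0000−50.0000)/(27.8242−18.0857) = 0.0000. V = [p*·50.0000 + (1−p*)·50.0000]/1.31 = 38.1679. B = V − Δ·S = 38.1679.
(2,1): S=30.5760. Δ = (V_up−V_dn)/(S_up−S_dn) = (0.0000−50.0000)/(42.8064−27.8242) = -3.3373. V = [p*·0.0000 + (1−p*)·50.0000]/1.31 = 7.0104. B = V − Δ·S = 109.0513.
(2,2): S=47.0400. Δ = (V_up−V_dn)/(S_up−S_dn) = (0.0000−0.0000)/(65.8560−42.8064) = 0.0000. V = [p*·0.0000 + (1−p*)·0.0000]/1.31 = 0.0000. B = V − Δ·S = 0.0000.
(1,0): S=21.8400. Δ = (V_up−V_dn)/(S_up−S_dn) = (7.0104−38.1679)/(30.5760−19.8744) = -2.9115. V = [p*·7.0104 + (1−p*)·38.1679]/1.31 = 9.7200. B = V − Δ·S = 73.3068.
(1,1): S=33.6000. Δ = (V_up−V_dn)/(S_up−S_dn) = (0.0000−7.0104)/(47.0400−30.5760) = -0.4258. V = [p*·0.0000 + (1−p*)·7.0104]/1.31 = 0.9829. B = V − Δ·S = 15.2899.
(0,0): S=24.0000. Δ = (V_up−V_dn)/(S_up−S_dn) = (0.9829−9.7200)/(33.6000−21.8400) = -0.7430. V = [p*·0.9829 + (1−p*)·9.7200]/1.31 = 1.9753. B = V − Δ·S = 19.8062.
Each (Δ,B) replicates both successor values, so the strategy is self-financing and V0 is arbitrage-free.

(0,0): Delta=-0.7430 Bond=19.8062
(1,0): Delta=-2.9115 Bond=73.3068
(1,1): Delta=-0.4258 Bond=15.2899
(2,0): Delta=0.0000 Bond=38.1679
(2,1): Delta=-3.3373 Bond=109.0513
(2,2): Delta=0.0000 Bond=0.0000
V0=1.9753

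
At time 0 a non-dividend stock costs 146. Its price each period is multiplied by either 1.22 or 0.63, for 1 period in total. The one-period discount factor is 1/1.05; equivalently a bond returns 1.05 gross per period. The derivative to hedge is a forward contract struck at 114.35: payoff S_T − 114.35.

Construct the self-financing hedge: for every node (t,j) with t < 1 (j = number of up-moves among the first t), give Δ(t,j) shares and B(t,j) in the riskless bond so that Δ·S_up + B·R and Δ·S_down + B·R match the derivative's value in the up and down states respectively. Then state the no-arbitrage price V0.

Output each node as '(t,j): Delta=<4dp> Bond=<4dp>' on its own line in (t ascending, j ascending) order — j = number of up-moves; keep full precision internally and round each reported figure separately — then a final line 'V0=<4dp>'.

(0,0): Delta=1.0000 Bond=-108.9048
V0=37.0952

The replicating-portfolio and risk-neutral prices coincide; use p* = (1.05−0.63)/(1.22−0.63) = 0.7119 for the latter.
At expiry t=1: V(1,0)=-22.3700, V(1,1)=63.7700
  t=0,j=0: stock 146.0000 → up 178.1200 (V=63.7700), down 91.9800 (V=-22.3700). Price 37.0952; hedge Δ=1.0000, bond B=-108.9048.
Self-financing check: at every node Δ·S+B equals the discounted successor values.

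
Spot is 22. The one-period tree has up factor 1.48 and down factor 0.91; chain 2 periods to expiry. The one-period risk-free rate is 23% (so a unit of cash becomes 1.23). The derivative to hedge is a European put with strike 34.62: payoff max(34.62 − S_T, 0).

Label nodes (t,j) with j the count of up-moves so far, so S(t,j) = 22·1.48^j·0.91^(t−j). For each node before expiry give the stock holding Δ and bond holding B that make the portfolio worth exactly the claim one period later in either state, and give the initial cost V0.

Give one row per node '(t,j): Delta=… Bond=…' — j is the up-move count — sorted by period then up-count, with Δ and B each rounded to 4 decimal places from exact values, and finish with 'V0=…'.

(0,0): Delta=-0.5061 Bond=14.8447
(1,0): Delta=-1.0000 Bond=28.1463
(1,1): Delta=-0.2689 Bond=10.5346
V0=3.7099

Under the risk-neutral measure, an up-move has probability p* = (R−d)/(u−d) = 0.5614 and values discount at R = 1.23.
At expiry t=2: V(2,0)=16.4018, V(2,1)=4.9904, V(2,2)=0.0000
  t=1,j=0: stock 20.0200 → up 29.6296 (V=4.9904), down 18.2182 (V=16.4018). Price 8.1263; hedge Δ=-1.0000, bond B=28.1463.
  t=1,j=1: stock 32.5600 → up 48.1888 (V=0.0000), down 29.6296 (V=4.9904). Price 1.7795; hedge Δ=-0.2689, bond B=10.5346.
  t=0,j=0: stock 22.0000 → up 32.5600 (V=1.7795), down 20.0200 (V=8.1263). Price 3.7099; hedge Δ=-0.5061, bond B=14.8447.
Self-financing check: at every node Δ·S+B equals the discounted successor values.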